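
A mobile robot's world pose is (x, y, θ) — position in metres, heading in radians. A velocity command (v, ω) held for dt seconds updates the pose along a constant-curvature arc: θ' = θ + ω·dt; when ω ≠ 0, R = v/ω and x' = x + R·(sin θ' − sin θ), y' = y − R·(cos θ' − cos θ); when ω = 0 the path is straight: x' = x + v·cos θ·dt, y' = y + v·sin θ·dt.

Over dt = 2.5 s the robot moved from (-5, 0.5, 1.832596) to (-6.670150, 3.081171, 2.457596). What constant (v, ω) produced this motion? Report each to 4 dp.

Δθ = 2.457596 − 1.832596 = 0.625000
ω = Δθ/dt = 0.625000/2.5 = 0.2500
R = −Δy/(cos θ' − cos θ) = 5.0000
v = R·ω = 5.0000·0.2500 = 1.2500

v = 1.2500, ω = 0.2500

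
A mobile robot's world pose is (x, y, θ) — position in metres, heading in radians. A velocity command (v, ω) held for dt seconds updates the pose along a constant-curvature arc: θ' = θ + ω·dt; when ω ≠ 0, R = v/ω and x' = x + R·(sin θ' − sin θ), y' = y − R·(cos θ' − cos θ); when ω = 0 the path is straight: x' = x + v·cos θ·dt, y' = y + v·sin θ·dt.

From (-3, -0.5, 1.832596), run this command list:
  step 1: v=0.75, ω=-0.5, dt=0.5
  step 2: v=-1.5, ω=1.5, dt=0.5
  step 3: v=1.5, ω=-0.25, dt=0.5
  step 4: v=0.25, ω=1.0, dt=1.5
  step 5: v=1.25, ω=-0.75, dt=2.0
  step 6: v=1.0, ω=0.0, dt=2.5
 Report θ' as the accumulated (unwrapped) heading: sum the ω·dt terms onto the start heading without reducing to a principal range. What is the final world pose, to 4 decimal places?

step 1: θ'=1.5826 (R=-1.5000) → pose (-3.0510, -0.1295, 1.5826)
step 2: θ'=2.3326 (R=-1.0000) → pose (-2.7747, -0.8079, 2.3326)
step 3: θ'=2.2076 (R=-6.0000) → pose (-3.2571, -0.2343, 2.2076)
step 4: θ'=3.7076 (R=0.2500) → pose (-3.5922, -0.1719, 3.7076)
step 5: θ'=2.2076 (R=-1.6667) → pose (-5.8260, 0.2438, 2.2076)
step 6: θ'=2.2076 (straight) → pose (-7.3125, 2.2538, 2.2076)

(-7.3125, 2.2538, 2.2076)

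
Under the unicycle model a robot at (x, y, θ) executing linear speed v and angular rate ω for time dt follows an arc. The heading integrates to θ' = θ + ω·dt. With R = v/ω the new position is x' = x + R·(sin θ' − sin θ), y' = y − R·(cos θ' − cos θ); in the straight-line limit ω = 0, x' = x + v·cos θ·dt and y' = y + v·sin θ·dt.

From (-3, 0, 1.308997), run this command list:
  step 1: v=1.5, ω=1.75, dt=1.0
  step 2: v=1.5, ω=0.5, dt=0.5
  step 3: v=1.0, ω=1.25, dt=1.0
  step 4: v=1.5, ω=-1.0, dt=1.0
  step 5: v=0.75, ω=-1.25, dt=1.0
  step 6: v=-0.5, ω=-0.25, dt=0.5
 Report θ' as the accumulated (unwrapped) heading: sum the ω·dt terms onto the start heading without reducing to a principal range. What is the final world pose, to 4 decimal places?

step 1: θ'=3.0590 (R=0.8571) → pose (-3.7572, 1.0761, 3.0590)
step 2: θ'=3.3090 (R=3.0000) → pose (-4.5046, 1.0444, 3.3090)
step 3: θ'=4.5590 (R=0.8000) → pose (-5.1619, 0.3778, 4.5590)
step 4: θ'=3.5590 (R=-1.5000) → pose (-6.0362, -0.7643, 3.5590)
step 5: θ'=2.3090 (R=-0.6000) → pose (-6.7233, -0.6195, 2.3090)
step 6: θ'=2.1840 (R=2.0000) → pose (-6.5670, -0.8145, 2.1840)

(-6.5670, -0.8145, 2.1840)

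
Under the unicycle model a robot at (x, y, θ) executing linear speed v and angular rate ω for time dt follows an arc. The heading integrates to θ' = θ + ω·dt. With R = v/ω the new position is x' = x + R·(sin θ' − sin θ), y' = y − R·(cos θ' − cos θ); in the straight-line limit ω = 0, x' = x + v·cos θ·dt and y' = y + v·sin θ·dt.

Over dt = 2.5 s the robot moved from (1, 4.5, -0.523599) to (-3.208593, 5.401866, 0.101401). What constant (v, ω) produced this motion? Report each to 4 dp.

v = -1.7500, ω = 0.2500

Δθ = 0.101401 − -0.523599 = 0.625000
ω = Δθ/dt = 0.625000/2.5 = 0.2500
R = Δx/(sin θ' − sin θ) = -7.0000
v = R·ω = -7.0000·0.2500 = -1.7500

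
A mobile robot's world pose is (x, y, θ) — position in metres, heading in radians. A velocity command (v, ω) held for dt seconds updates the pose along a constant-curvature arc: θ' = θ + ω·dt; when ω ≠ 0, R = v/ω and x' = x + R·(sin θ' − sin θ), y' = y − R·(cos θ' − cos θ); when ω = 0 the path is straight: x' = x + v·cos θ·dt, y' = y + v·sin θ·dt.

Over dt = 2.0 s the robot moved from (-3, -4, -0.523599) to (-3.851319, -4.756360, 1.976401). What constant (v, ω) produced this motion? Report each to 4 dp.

Δθ = 1.976401 − -0.523599 = 2.500000
ω = Δθ/dt = 2.500000/2.0 = 1.2500
R = Δx/(sin θ' − sin θ) = -0.6000
v = R·ω = -0.6000·1.2500 = -0.7500

v = -0.7500, ω = 1.2500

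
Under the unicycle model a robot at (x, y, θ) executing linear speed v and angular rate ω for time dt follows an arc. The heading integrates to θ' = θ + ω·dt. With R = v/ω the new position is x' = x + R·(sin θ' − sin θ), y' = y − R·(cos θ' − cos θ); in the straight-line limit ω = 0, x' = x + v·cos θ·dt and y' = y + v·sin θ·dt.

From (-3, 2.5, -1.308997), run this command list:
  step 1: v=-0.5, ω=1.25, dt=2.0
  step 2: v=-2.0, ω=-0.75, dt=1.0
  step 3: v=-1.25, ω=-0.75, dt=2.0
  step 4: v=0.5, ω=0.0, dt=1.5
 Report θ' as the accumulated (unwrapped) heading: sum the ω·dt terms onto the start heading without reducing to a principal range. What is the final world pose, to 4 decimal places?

step 1: θ'=1.1910 (R=-0.4000) → pose (-3.7579, 2.5448, 1.1910)
step 2: θ'=0.4410 (R=2.6667) → pose (-5.0963, 1.1218, 0.4410)
step 3: θ'=-1.0590 (R=1.6667) → pose (-7.2608, 1.8128, -1.0590)
step 4: θ'=-1.0590 (straight) → pose (-6.8935, 1.1589, -1.0590)

(-6.8935, 1.1589, -1.0590)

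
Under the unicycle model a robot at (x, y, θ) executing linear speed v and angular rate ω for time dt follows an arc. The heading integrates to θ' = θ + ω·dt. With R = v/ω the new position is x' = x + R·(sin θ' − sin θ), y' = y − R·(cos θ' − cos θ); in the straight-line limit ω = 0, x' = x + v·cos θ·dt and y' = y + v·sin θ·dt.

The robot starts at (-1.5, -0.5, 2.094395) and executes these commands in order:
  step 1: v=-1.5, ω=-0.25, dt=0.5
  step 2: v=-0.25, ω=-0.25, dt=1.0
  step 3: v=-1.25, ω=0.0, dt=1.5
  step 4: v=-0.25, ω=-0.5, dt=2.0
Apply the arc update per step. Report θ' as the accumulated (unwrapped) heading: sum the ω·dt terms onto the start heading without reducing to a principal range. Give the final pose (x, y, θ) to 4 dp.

(-0.9866, -3.7158, 0.7194)

step 1: θ'=1.9694 (R=6.0000) → pose (-1.1665, -1.1712, 1.9694)
step 2: θ'=1.7194 (R=1.0000) → pose (-1.0991, -1.4113, 1.7194)
step 3: θ'=1.7194 (straight) → pose (-0.8215, -3.2656, 1.7194)
step 4: θ'=0.7194 (R=0.5000) → pose (-0.9866, -3.7158, 0.7194)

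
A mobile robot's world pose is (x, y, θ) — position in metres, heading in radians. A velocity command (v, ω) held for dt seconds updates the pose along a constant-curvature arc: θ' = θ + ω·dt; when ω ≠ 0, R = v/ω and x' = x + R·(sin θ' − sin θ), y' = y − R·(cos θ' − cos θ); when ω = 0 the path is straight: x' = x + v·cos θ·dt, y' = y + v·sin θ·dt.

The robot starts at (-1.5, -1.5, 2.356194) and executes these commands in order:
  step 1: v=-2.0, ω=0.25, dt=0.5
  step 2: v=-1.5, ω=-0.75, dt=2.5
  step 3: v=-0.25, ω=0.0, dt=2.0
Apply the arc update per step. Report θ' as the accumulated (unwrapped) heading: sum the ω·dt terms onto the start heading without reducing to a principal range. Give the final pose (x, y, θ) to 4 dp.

step 1: θ'=2.4812 (R=-8.0000) → pose (-0.7506, -2.1611, 2.4812)
step 2: θ'=0.6062 (R=2.0000) → pose (-0.8380, -5.3843, 0.6062)
step 3: θ'=0.6062 (straight) → pose (-1.2489, -5.6691, 0.6062)

(-1.2489, -5.6691, 0.6062)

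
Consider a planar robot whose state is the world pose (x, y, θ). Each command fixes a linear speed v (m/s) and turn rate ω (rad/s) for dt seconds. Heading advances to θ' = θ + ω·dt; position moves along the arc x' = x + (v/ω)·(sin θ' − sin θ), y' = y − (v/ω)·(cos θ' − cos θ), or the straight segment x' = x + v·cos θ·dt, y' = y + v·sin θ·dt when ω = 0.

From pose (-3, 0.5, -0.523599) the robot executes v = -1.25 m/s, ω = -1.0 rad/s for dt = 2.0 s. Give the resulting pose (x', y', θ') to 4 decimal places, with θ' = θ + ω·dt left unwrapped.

(-3.0993, 2.6013, -2.5236)

θ' = -0.5236 + -1.0·2.0 = -2.5236
R = v/ω = -1.25/-1.0 = 1.2500
x' = -3 + 1.2500·(sin -2.5236 − sin -0.5236) = -3.0993
y' = 0.5 − 1.2500·(cos -2.5236 − cos -0.5236) = 2.6013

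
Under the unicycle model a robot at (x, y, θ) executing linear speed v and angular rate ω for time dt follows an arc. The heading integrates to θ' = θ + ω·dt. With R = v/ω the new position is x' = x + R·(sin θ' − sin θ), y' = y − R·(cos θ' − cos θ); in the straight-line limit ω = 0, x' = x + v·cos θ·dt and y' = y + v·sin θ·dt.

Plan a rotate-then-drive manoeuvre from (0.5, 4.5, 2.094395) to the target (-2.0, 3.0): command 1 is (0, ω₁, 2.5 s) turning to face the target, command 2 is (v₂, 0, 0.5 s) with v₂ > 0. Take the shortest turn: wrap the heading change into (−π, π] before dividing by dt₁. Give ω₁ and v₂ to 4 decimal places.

ω₁ = 0.6350, v₂ = 5.8310

heading to target = atan2(3−4.5, -2−0.5) = -2.6012
Δθ = wrap(-2.6012 − 2.0944) = 1.5876; ω₁ = Δθ/dt₁ = 0.6350
distance = √((-2−0.5)² + (3−4.5)²) = 2.9155; v₂ = distance/dt₂ = 5.8310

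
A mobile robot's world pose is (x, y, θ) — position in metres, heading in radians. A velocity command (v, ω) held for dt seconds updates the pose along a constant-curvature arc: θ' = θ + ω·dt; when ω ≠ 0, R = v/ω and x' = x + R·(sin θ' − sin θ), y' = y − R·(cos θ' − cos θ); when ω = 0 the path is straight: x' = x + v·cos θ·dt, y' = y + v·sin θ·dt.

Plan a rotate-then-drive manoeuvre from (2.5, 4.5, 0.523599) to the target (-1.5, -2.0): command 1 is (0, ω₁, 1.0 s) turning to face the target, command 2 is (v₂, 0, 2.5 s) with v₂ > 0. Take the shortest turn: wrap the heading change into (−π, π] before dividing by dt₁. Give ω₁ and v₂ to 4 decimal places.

ω₁ = -2.6461, v₂ = 3.0529

heading to target = atan2(-2−4.5, -1.5−2.5) = -2.1225
Δθ = wrap(-2.1225 − 0.5236) = -2.6461; ω₁ = Δθ/dt₁ = -2.6461
distance = √((-1.5−2.5)² + (-2−4.5)²) = 7.6322; v₂ = distance/dt₂ = 3.0529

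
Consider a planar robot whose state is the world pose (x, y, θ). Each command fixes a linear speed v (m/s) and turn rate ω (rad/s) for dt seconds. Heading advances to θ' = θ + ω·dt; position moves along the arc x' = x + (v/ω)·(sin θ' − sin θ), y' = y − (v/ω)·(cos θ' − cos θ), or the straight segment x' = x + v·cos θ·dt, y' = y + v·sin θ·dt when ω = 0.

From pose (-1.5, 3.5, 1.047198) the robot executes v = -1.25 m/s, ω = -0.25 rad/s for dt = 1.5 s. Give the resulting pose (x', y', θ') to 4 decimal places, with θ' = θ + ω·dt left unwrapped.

θ' = 1.0472 + -0.25·1.5 = 0.6722
R = v/ω = -1.25/-0.25 = 5.0000
x' = -1.5 + 5.0000·(sin 0.6722 − sin 1.0472) = -2.7166
y' = 3.5 − 5.0000·(cos 0.6722 − cos 1.0472) = 2.0877

(-2.7166, 2.0877, 0.6722)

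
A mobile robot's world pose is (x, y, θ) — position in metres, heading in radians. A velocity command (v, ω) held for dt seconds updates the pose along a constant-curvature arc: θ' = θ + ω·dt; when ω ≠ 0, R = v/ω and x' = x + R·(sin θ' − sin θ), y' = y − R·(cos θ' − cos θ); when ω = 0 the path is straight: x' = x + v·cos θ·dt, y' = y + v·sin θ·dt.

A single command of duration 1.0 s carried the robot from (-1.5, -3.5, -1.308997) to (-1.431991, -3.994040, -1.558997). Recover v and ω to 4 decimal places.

Δθ = -1.558997 − -1.308997 = -0.250000
ω = Δθ/dt = -0.250000/1.0 = -0.2500
R = −Δy/(cos θ' − cos θ) = -2.0000
v = R·ω = -2.0000·-0.2500 = 0.5000

v = 0.5000, ω = -0.2500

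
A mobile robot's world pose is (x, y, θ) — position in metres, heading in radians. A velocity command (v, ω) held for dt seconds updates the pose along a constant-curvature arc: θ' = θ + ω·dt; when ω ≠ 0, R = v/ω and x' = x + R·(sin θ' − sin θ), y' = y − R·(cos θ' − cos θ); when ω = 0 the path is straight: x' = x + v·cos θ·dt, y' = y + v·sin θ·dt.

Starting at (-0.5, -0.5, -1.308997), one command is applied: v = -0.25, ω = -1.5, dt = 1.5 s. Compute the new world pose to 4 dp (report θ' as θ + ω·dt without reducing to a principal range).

θ' = -1.3090 + -1.5·1.5 = -3.5590
R = v/ω = -0.25/-1.5 = 0.1667
x' = -0.5 + 0.1667·(sin -3.5590 − sin -1.3090) = -0.2714
y' = -0.5 − 0.1667·(cos -3.5590 − cos -1.3090) = -0.3045

(-0.2714, -0.3045, -3.5590)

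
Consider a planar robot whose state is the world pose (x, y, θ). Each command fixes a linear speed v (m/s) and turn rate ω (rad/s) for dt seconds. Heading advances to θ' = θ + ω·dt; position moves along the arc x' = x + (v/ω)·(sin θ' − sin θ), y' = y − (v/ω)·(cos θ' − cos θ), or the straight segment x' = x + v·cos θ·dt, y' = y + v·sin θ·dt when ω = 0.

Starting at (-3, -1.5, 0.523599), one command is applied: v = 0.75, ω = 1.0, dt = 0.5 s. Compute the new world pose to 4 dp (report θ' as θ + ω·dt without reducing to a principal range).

θ' = 0.5236 + 1.0·0.5 = 1.0236
R = v/ω = 0.75/1.0 = 0.7500
x' = -3 + 0.7500·(sin 1.0236 − sin 0.5236) = -2.7345
y' = -1.5 − 0.7500·(cos 1.0236 − cos 0.5236) = -1.2407

(-2.7345, -1.2407, 1.0236)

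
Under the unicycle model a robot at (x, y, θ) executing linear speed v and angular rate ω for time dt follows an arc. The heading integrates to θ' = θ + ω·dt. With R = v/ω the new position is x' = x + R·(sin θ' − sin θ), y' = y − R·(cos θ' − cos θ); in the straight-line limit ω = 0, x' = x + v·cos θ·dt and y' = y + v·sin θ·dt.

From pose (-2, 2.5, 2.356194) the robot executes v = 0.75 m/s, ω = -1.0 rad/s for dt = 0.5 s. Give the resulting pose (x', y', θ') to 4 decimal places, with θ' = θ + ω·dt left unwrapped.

(-2.1893, 2.8192, 1.8562)

θ' = 2.3562 + -1.0·0.5 = 1.8562
R = v/ω = 0.75/-1.0 = -0.7500
x' = -2 + -0.7500·(sin 1.8562 − sin 2.3562) = -2.1893
y' = 2.5 − -0.7500·(cos 1.8562 − cos 2.3562) = 2.8192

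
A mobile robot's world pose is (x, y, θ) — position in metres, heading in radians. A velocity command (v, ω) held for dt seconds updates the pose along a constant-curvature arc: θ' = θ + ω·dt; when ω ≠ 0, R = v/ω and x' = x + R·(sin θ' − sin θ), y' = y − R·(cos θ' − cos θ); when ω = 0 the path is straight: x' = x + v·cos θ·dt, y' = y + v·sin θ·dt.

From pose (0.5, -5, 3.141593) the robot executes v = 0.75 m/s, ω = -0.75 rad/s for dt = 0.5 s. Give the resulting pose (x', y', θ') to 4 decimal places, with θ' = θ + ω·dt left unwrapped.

(0.1337, -4.9305, 2.7666)

θ' = 3.1416 + -0.75·0.5 = 2.7666
R = v/ω = 0.75/-0.75 = -1.0000
x' = 0.5 + -1.0000·(sin 2.7666 − sin 3.1416) = 0.1337
y' = -5 − -1.0000·(cos 2.7666 − cos 3.1416) = -4.9305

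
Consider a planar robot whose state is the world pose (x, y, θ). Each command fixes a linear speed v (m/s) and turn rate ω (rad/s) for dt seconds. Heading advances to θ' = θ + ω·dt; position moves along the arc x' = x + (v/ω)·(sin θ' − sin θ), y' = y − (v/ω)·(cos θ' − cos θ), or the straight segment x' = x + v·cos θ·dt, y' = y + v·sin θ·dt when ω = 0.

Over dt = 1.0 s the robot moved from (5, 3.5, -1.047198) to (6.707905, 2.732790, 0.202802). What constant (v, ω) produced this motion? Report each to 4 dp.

v = 2.0000, ω = 1.2500

Δθ = 0.202802 − -1.047198 = 1.250000
ω = Δθ/dt = 1.250000/1.0 = 1.2500
R = Δx/(sin θ' − sin θ) = 1.6000
v = R·ω = 1.6000·1.2500 = 2.0000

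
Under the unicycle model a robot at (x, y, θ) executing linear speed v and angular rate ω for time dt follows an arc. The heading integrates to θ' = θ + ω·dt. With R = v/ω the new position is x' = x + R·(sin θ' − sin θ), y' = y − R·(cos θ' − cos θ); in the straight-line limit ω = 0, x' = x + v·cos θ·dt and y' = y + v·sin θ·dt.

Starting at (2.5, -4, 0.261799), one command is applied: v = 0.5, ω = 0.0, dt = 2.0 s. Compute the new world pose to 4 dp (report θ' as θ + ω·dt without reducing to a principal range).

(3.4659, -3.7412, 0.2618)

θ' = 0.2618 + 0.0·2.0 = 0.2618
ω = 0 → straight: x' = 2.5 + 0.5·cos(0.2618)·2.0 = 3.4659
y' = -4 + 0.5·sin(0.2618)·2.0 = -3.7412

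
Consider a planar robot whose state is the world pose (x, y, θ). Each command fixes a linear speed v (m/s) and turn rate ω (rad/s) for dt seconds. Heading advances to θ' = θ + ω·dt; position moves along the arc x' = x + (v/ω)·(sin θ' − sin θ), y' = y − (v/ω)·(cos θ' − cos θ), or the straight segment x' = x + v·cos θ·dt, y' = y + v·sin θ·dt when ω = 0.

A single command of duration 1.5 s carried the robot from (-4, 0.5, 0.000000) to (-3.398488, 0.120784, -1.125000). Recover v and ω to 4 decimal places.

Δθ = -1.125000 − 0.000000 = -1.125000
ω = Δθ/dt = -1.125000/1.5 = -0.7500
R = Δx/(sin θ' − sin θ) = -0.6667
v = R·ω = -0.6667·-0.7500 = 0.5000

v = 0.5000, ω = -0.7500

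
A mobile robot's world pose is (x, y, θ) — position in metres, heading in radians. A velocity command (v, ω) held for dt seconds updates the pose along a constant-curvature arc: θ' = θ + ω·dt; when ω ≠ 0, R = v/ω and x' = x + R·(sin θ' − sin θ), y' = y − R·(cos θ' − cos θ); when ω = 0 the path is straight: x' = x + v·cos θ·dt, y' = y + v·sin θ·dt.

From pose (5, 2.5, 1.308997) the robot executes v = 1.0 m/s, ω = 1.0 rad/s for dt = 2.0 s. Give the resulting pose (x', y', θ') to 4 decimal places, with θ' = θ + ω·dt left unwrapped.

θ' = 1.3090 + 1.0·2.0 = 3.3090
R = v/ω = 1.0/1.0 = 1.0000
x' = 5 + 1.0000·(sin 3.3090 − sin 1.3090) = 3.8675
y' = 2.5 − 1.0000·(cos 3.3090 − cos 1.3090) = 3.7448

(3.8675, 3.7448, 3.3090)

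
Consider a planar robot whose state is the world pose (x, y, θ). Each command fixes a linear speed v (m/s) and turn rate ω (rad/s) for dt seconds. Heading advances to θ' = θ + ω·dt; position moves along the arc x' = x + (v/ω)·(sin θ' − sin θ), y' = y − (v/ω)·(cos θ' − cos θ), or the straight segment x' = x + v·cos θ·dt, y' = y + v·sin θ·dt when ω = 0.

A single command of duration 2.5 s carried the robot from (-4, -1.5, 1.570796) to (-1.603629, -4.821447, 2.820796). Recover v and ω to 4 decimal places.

Δθ = 2.820796 − 1.570796 = 1.250000
ω = Δθ/dt = 1.250000/2.5 = 0.5000
R = −Δy/(cos θ' − cos θ) = -3.5000
v = R·ω = -3.5000·0.5000 = -1.7500

v = -1.7500, ω = 0.5000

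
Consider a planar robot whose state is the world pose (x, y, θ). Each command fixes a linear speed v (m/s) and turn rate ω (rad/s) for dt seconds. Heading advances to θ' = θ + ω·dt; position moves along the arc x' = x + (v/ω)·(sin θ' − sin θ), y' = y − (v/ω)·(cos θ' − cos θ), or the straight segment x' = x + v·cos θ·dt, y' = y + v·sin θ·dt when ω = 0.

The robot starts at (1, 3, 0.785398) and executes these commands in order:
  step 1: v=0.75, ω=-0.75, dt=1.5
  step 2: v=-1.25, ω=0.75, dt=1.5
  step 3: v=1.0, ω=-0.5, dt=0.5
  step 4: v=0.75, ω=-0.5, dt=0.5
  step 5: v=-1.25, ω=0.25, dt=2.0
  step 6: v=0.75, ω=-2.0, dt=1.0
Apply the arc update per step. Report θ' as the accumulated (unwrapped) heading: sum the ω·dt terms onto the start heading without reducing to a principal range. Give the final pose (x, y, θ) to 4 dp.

(-0.4679, 1.9013, -1.2146)

step 1: θ'=-0.3396 (R=-1.0000) → pose (2.0402, 3.2358, -0.3396)
step 2: θ'=0.7854 (R=-1.6667) → pose (0.3065, 2.8428, 0.7854)
step 3: θ'=0.5354 (R=-2.0000) → pose (0.7004, 3.1487, 0.5354)
step 4: θ'=0.2854 (R=-1.5000) → pose (1.0433, 3.2980, 0.2854)
step 5: θ'=0.7854 (R=-5.0000) → pose (-1.0845, 2.0357, 0.7854)
step 6: θ'=-1.2146 (R=-0.3750) → pose (-0.4679, 1.9013, -1.2146)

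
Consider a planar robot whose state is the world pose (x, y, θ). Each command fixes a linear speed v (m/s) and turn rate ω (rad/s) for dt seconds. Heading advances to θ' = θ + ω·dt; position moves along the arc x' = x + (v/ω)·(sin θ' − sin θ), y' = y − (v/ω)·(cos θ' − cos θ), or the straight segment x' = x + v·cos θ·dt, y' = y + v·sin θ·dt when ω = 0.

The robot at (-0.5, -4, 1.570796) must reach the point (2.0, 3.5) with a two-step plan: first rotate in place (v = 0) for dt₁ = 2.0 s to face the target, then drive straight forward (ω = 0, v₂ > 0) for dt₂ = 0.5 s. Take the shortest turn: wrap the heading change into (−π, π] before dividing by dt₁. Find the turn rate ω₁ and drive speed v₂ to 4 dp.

ω₁ = -0.1609, v₂ = 15.8114

heading to target = atan2(3.5−-4, 2−-0.5) = 1.2490
Δθ = wrap(1.2490 − 1.5708) = -0.3218; ω₁ = Δθ/dt₁ = -0.1609
distance = √((2−-0.5)² + (3.5−-4)²) = 7.9057; v₂ = distance/dt₂ = 15.8114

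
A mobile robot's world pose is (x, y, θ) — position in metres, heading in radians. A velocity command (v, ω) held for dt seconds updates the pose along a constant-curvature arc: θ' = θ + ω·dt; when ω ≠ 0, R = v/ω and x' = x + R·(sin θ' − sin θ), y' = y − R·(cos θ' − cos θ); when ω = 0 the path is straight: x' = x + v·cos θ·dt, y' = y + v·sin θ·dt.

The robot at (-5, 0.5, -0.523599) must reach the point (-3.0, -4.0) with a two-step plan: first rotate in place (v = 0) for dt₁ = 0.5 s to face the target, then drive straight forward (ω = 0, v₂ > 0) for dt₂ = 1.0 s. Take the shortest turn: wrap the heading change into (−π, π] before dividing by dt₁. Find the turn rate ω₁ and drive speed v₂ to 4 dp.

heading to target = atan2(-4−0.5, -3−-5) = -1.1526
Δθ = wrap(-1.1526 − -0.5236) = -0.6290; ω₁ = Δθ/dt₁ = -1.2579
distance = √((-3−-5)² + (-4−0.5)²) = 4.9244; v₂ = distance/dt₂ = 4.9244

ω₁ = -1.2579, v₂ = 4.9244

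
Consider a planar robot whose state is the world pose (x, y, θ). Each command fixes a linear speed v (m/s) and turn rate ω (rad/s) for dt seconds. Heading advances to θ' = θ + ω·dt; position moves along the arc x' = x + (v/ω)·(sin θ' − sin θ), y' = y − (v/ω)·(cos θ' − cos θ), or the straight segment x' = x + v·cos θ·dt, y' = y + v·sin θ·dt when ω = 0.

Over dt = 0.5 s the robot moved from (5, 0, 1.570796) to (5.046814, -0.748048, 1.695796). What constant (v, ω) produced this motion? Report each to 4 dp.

v = -1.5000, ω = 0.2500

Δθ = 1.695796 − 1.570796 = 0.125000
ω = Δθ/dt = 0.125000/0.5 = 0.2500
R = −Δy/(cos θ' − cos θ) = -6.0000
v = R·ω = -6.0000·0.2500 = -1.5000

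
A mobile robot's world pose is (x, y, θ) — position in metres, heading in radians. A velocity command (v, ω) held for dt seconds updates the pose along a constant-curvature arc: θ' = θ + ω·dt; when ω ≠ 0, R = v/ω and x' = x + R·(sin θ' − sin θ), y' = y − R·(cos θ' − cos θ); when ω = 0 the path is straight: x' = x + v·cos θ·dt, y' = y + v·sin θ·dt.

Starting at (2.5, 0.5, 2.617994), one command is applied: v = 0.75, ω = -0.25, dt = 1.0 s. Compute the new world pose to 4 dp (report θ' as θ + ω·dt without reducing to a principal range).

(1.9039, 0.9519, 2.3680)

θ' = 2.6180 + -0.25·1.0 = 2.3680
R = v/ω = 0.75/-0.25 = -3.0000
x' = 2.5 + -3.0000·(sin 2.3680 − sin 2.6180) = 1.9039
y' = 0.5 − -3.0000·(cos 2.3680 − cos 2.6180) = 0.9519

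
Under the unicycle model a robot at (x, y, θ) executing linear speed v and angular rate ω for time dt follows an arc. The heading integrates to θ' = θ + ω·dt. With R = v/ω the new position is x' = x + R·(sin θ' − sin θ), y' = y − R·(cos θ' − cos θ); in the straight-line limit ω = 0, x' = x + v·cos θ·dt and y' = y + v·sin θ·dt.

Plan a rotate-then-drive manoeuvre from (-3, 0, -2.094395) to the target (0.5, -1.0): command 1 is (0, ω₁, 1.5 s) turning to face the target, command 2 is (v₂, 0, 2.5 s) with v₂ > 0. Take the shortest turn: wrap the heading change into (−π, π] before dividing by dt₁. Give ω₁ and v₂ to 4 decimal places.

ω₁ = 1.2107, v₂ = 1.4560

heading to target = atan2(-1−0, 0.5−-3) = -0.2783
Δθ = wrap(-0.2783 − -2.0944) = 1.8161; ω₁ = Δθ/dt₁ = 1.2107
distance = √((0.5−-3)² + (-1−0)²) = 3.6401; v₂ = distance/dt₂ = 1.4560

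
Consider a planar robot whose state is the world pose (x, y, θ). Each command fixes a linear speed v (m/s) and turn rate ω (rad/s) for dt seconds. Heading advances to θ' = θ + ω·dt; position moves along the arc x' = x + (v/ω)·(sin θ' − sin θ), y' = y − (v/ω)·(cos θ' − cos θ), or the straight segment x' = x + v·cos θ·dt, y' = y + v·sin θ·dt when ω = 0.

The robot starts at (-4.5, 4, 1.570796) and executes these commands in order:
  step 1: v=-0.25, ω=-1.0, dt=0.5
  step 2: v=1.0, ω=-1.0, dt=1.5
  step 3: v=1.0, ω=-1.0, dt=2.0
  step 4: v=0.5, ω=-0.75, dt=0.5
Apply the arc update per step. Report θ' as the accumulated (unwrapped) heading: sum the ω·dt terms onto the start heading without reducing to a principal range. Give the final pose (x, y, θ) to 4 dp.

step 1: θ'=1.0708 (R=0.2500) → pose (-4.5306, 3.8801, 1.0708)
step 2: θ'=-0.4292 (R=-1.0000) → pose (-3.2369, 4.3100, -0.4292)
step 3: θ'=-2.4292 (R=-1.0000) → pose (-2.9994, 2.6439, -2.4292)
step 4: θ'=-2.8042 (R=-0.6667) → pose (-3.2145, 2.5194, -2.8042)

(-3.2145, 2.5194, -2.8042)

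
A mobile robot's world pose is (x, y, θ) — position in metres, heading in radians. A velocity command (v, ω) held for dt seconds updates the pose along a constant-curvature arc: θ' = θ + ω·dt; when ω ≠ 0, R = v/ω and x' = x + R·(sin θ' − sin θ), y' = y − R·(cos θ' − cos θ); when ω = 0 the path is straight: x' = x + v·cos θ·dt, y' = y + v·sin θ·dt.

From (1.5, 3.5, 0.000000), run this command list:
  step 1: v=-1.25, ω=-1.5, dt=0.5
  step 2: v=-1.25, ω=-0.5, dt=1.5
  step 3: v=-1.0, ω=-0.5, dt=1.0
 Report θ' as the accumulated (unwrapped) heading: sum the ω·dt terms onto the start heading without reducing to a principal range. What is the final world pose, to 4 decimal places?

step 1: θ'=-0.7500 (R=0.8333) → pose (0.9320, 3.7236, -0.7500)
step 2: θ'=-1.5000 (R=2.5000) → pose (0.1423, 5.3760, -1.5000)
step 3: θ'=-2.0000 (R=2.0000) → pose (0.3187, 6.3497, -2.0000)

(0.3187, 6.3497, -2.0000)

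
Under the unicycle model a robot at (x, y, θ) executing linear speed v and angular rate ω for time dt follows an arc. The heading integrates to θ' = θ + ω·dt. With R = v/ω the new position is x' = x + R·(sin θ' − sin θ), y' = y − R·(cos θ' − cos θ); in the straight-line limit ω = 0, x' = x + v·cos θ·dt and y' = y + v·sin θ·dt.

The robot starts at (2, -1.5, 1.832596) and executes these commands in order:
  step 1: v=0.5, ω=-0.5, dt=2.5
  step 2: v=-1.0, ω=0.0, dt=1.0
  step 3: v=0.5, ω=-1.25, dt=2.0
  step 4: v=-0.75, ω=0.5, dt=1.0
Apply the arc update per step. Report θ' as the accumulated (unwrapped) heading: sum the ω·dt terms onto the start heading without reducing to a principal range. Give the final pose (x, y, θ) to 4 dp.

step 1: θ'=0.5826 (R=-1.0000) → pose (2.4157, -0.4061, 0.5826)
step 2: θ'=0.5826 (straight) → pose (1.5807, -0.9563, 0.5826)
step 3: θ'=-1.9174 (R=-0.4000) → pose (2.1770, -1.4262, -1.9174)
step 4: θ'=-1.4174 (R=-1.5000) → pose (2.2486, -0.6875, -1.4174)

(2.2486, -0.6875, -1.4174)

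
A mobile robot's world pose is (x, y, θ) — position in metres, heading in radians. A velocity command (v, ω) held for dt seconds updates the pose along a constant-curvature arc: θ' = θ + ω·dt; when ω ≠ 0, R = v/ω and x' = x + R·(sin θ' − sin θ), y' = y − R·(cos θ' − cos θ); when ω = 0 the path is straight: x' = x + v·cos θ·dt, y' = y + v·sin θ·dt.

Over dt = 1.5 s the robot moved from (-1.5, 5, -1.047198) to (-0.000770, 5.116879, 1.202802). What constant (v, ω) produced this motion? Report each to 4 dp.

Δθ = 1.202802 − -1.047198 = 2.250000
ω = Δθ/dt = 2.250000/1.5 = 1.5000
R = Δx/(sin θ' − sin θ) = 0.8333
v = R·ω = 0.8333·1.5000 = 1.2500

v = 1.2500, ω = 1.5000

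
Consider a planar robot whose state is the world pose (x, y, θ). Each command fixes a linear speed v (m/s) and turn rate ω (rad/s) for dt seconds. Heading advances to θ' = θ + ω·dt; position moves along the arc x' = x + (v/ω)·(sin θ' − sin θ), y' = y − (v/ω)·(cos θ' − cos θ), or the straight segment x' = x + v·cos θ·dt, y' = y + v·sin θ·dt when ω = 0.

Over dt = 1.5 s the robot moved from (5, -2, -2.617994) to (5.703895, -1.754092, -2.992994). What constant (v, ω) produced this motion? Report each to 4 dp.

Δθ = -2.992994 − -2.617994 = -0.375000
ω = Δθ/dt = -0.375000/1.5 = -0.2500
R = Δx/(sin θ' − sin θ) = 2.0000
v = R·ω = 2.0000·-0.2500 = -0.5000

v = -0.5000, ω = -0.2500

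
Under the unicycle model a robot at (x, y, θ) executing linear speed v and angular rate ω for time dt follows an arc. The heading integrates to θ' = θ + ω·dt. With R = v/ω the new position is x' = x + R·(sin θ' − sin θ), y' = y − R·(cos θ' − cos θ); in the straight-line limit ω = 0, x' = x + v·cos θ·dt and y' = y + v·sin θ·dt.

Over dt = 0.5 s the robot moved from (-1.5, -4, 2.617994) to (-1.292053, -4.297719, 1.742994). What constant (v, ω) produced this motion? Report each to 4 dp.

v = -0.7500, ω = -1.7500

Δθ = 1.742994 − 2.617994 = -0.875000
ω = Δθ/dt = -0.875000/0.5 = -1.7500
R = −Δy/(cos θ' − cos θ) = 0.4286
v = R·ω = 0.4286·-1.7500 = -0.7500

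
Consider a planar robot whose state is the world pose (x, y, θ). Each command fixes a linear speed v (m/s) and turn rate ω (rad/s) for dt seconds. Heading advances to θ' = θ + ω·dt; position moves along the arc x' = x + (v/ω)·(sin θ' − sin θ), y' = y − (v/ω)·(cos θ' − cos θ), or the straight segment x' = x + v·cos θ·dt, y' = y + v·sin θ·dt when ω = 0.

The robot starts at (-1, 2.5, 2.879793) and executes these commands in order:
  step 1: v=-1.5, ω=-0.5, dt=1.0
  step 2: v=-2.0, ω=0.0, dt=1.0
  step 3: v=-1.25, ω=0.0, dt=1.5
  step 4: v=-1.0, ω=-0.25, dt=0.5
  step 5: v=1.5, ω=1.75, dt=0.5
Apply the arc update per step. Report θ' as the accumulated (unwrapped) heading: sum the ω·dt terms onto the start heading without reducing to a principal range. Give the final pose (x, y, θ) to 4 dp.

step 1: θ'=2.3798 (R=3.0000) → pose (0.2942, 1.7730, 2.3798)
step 2: θ'=2.3798 (straight) → pose (1.7414, 0.3926, 2.3798)
step 3: θ'=2.3798 (straight) → pose (3.0981, -0.9016, 2.3798)
step 4: θ'=2.2548 (R=4.0000) → pose (3.4375, -1.2684, 2.2548)
step 5: θ'=3.1298 (R=0.8571) → pose (2.7832, -0.9530, 3.1298)

(2.7832, -0.9530, 3.1298)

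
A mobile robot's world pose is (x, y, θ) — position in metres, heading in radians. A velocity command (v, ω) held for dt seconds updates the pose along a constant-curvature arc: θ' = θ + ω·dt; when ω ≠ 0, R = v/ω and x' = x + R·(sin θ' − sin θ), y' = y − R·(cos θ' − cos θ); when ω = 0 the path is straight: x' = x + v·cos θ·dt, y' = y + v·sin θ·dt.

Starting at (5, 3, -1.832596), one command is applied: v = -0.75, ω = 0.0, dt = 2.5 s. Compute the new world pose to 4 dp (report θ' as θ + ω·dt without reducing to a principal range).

θ' = -1.8326 + 0.0·2.5 = -1.8326
ω = 0 → straight: x' = 5 + -0.75·cos(-1.8326)·2.5 = 5.4853
y' = 3 + -0.75·sin(-1.8326)·2.5 = 4.8111

(5.4853, 4.8111, -1.8326)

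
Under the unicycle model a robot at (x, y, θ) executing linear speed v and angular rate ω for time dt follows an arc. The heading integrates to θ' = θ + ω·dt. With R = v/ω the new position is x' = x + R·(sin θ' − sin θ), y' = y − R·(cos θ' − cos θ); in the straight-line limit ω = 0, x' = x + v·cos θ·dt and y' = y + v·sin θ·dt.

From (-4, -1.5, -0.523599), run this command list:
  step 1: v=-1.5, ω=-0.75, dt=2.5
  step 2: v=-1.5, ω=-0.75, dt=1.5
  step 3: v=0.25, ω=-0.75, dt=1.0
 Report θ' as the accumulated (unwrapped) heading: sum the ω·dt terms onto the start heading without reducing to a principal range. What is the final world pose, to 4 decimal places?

(-2.4319, 2.2556, -4.2736)

step 1: θ'=-2.3986 (R=2.0000) → pose (-4.3530, 1.7049, -2.3986)
step 2: θ'=-3.5236 (R=2.0000) → pose (-2.2544, 2.0879, -3.5236)
step 3: θ'=-4.2736 (R=-0.3333) → pose (-2.4319, 2.2556, -4.2736)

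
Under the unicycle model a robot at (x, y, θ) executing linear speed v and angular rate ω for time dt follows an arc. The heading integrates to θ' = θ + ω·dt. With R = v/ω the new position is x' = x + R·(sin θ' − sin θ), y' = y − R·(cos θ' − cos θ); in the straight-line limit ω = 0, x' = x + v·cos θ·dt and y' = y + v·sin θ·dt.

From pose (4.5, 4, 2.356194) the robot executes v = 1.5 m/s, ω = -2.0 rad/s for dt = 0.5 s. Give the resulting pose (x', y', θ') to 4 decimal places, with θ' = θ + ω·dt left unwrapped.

(4.2975, 4.6900, 1.3562)

θ' = 2.3562 + -2.0·0.5 = 1.3562
R = v/ω = 1.5/-2.0 = -0.7500
x' = 4.5 + -0.7500·(sin 1.3562 − sin 2.3562) = 4.2975
y' = 4 − -0.7500·(cos 1.3562 − cos 2.3562) = 4.6900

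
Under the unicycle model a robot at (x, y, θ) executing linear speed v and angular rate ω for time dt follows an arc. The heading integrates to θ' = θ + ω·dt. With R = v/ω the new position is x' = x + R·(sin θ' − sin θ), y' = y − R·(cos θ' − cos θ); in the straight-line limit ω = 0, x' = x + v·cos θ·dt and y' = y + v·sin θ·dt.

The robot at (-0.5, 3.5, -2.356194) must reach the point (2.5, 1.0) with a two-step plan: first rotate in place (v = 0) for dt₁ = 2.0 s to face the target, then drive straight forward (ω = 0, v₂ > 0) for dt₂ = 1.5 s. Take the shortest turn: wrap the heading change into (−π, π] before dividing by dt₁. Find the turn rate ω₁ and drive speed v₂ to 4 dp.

heading to target = atan2(1−3.5, 2.5−-0.5) = -0.6947
Δθ = wrap(-0.6947 − -2.3562) = 1.6615; ω₁ = Δθ/dt₁ = 0.8307
distance = √((2.5−-0.5)² + (1−3.5)²) = 3.9051; v₂ = distance/dt₂ = 2.6034

ω₁ = 0.8307, v₂ = 2.6034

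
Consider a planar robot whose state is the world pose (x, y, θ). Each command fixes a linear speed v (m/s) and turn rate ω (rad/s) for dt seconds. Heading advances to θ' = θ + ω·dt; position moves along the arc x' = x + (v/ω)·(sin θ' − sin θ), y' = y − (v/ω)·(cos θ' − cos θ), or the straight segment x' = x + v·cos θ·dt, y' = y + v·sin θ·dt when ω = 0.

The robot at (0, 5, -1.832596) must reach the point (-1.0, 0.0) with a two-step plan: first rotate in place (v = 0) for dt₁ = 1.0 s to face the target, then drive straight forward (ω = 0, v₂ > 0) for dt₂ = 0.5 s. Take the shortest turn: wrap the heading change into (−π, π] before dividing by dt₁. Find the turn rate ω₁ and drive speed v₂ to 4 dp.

ω₁ = 0.0644, v₂ = 10.1980

heading to target = atan2(0−5, -1−0) = -1.7682
Δθ = wrap(-1.7682 − -1.8326) = 0.0644; ω₁ = Δθ/dt₁ = 0.0644
distance = √((-1−0)² + (0−5)²) = 5.0990; v₂ = distance/dt₂ = 10.1980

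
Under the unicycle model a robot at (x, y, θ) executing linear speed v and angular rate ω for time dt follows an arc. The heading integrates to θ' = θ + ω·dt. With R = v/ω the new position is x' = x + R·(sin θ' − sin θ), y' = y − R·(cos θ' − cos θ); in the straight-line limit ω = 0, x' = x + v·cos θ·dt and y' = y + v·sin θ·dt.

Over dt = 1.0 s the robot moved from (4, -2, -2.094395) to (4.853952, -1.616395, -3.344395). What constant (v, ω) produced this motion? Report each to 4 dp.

Δθ = -3.344395 − -2.094395 = -1.250000
ω = Δθ/dt = -1.250000/1.0 = -1.2500
R = Δx/(sin θ' − sin θ) = 0.8000
v = R·ω = 0.8000·-1.2500 = -1.0000

v = -1.0000, ω = -1.2500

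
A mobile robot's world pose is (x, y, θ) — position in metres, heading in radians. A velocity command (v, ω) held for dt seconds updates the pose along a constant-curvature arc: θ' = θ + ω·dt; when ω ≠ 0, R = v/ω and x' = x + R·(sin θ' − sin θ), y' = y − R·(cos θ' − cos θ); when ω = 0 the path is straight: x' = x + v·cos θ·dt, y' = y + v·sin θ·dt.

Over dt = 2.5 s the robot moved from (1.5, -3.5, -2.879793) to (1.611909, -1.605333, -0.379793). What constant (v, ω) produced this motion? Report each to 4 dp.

Δθ = -0.379793 − -2.879793 = 2.500000
ω = Δθ/dt = 2.500000/2.5 = 1.0000
R = −Δy/(cos θ' − cos θ) = -1.0000
v = R·ω = -1.0000·1.0000 = -1.0000

v = -1.0000, ω = 1.0000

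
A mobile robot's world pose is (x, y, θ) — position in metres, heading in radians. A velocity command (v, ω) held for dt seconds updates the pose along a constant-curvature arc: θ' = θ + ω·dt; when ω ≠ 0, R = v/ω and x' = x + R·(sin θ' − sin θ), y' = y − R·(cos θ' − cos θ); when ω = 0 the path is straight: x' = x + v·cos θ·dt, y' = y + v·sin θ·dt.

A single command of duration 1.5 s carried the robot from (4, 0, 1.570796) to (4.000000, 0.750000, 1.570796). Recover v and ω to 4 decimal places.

v = 0.5000, ω = 0.0000

Δθ = 1.570796 − 1.570796 = 0.000000
ω = Δθ/dt = 0.000000/1.5 = 0.0000
ω = 0 → v = (Δx·cos θ + Δy·sin θ)/dt = 0.5000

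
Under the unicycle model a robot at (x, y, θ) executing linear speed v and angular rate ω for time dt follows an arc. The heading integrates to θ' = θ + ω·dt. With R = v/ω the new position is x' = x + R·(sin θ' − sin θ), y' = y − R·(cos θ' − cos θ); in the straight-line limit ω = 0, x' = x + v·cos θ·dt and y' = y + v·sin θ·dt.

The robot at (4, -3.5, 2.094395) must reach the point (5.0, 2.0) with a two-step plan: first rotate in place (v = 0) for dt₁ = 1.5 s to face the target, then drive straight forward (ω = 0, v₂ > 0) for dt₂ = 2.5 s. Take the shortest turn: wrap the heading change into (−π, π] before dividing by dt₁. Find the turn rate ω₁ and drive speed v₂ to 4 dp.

heading to target = atan2(2−-3.5, 5−4) = 1.3909
Δθ = wrap(1.3909 − 2.0944) = -0.7035; ω₁ = Δθ/dt₁ = -0.4690
distance = √((5−4)² + (2−-3.5)²) = 5.5902; v₂ = distance/dt₂ = 2.2361

ω₁ = -0.4690, v₂ = 2.2361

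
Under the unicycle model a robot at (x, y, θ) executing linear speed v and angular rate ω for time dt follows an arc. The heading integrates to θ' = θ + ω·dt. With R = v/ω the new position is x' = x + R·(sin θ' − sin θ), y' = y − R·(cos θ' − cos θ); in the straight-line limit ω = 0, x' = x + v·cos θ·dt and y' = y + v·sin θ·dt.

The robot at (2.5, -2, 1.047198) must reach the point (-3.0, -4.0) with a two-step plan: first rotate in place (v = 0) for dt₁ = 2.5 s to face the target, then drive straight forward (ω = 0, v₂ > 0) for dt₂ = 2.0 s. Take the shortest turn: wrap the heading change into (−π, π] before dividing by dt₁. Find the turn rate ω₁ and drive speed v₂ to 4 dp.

heading to target = atan2(-4−-2, -3−2.5) = -2.7928
Δθ = wrap(-2.7928 − 1.0472) = 2.4432; ω₁ = Δθ/dt₁ = 0.9773
distance = √((-3−2.5)² + (-4−-2)²) = 5.8523; v₂ = distance/dt₂ = 2.9262

ω₁ = 0.9773, v₂ = 2.9262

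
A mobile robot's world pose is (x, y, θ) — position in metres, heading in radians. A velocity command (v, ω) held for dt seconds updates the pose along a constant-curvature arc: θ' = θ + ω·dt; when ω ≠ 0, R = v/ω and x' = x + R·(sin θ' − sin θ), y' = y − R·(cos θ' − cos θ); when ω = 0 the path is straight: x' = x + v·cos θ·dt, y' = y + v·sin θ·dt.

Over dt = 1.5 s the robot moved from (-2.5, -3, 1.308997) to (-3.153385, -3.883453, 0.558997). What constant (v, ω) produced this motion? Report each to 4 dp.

v = -0.7500, ω = -0.5000

Δθ = 0.558997 − 1.308997 = -0.750000
ω = Δθ/dt = -0.750000/1.5 = -0.5000
R = −Δy/(cos θ' − cos θ) = 1.5000
v = R·ω = 1.5000·-0.5000 = -0.7500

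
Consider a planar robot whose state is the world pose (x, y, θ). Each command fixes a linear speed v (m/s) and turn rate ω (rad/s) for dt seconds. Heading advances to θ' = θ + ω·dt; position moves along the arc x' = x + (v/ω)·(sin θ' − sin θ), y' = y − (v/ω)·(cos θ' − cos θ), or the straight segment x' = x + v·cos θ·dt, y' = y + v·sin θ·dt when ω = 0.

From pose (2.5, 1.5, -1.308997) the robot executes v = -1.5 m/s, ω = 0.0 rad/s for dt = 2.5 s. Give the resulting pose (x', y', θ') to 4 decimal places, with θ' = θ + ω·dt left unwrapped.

θ' = -1.3090 + 0.0·2.5 = -1.3090
ω = 0 → straight: x' = 2.5 + -1.5·cos(-1.3090)·2.5 = 1.5294
y' = 1.5 + -1.5·sin(-1.3090)·2.5 = 5.1222

(1.5294, 5.1222, -1.3090)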